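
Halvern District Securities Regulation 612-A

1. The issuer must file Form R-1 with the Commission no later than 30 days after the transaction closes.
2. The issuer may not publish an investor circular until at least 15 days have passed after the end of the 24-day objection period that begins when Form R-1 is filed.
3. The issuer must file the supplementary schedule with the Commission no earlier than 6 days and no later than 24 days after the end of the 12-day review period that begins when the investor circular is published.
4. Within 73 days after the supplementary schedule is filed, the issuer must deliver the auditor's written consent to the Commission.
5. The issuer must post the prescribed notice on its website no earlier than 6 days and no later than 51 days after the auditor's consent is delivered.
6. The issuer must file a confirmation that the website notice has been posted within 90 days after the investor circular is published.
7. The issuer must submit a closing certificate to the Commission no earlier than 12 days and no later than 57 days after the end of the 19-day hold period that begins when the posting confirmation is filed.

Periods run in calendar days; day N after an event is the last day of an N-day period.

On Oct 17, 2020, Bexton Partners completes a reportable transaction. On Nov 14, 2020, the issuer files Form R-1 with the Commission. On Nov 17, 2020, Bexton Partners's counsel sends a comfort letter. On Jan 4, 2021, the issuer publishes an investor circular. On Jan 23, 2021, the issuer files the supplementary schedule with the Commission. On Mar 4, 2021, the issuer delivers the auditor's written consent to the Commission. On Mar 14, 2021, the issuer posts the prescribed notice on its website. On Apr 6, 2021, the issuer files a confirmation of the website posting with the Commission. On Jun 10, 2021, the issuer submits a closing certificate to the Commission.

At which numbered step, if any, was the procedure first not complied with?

Step 1: 30 days after Oct 17, 2020 (when the transaction closes) is Nov 16, 2020; done Nov 14, 2020 — timely.
Step 2: the earliest permitted date is 15 days after Dec 8, 2020 (end of the 24-day objection period, which began when Form R-1 is filed on Nov 14, 2020), i.e. Dec 23, 2020; done Jan 4, 2021 — permitted.
Step 3: the window is 6–24 days after Jan 16, 2021 (end of the 12-day review period, which began when the investor circular is published on Jan 4, 2021), so Jan 22, 2021 through Feb 9, 2021; done Jan 23, 2021 — within the window.
Step 4: 73 days after Jan 23, 2021 (when the supplementary schedule is filed) is Apr 6, 2021; Mar 4, 2021 is within that limit.
Step 5: the window is 6–51 days after Mar 4, 2021 (when the auditor's consent is delivered), so Mar 10, 2021 through Apr 24, 2021; done Mar 14, 2021 — within the window.
Step 6: 90 days after Jan 4, 2021 (when the investor circular is published) is Apr 4, 2021; not done until Apr 6, 2021, 2 days after the deadline.
That is the first point of non-compliance.

Step 6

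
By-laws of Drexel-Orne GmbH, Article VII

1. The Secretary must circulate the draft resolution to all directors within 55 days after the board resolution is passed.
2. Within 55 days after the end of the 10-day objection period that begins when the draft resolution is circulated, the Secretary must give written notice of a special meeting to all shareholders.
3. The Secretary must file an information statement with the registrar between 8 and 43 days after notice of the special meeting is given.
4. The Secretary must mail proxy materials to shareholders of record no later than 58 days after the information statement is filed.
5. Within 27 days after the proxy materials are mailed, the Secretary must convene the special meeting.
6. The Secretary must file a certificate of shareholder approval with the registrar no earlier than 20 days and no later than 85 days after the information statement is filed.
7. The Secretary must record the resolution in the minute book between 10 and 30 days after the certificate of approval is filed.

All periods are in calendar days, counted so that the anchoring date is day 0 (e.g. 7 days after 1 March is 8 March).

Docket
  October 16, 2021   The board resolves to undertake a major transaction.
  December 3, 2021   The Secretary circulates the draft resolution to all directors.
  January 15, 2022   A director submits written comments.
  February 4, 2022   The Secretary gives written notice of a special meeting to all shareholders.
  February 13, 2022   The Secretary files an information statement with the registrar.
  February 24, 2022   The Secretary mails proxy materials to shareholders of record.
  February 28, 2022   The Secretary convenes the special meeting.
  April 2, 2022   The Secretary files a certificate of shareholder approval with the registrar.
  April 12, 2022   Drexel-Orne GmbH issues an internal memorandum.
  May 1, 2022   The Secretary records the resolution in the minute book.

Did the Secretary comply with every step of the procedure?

(1) due by October 16, 2021 + 55 days = December 10, 2021; done December 3, 2021 — timely.
(2) due by December 13, 2021 + 55 days = February 6, 2022; done February 4, 2022 — timely.
(3) the permitted window runs from February 4, 2022 + 8 = February 12, 2022 to February 4, 2022 + 43 = March 19, 2022; done February 13, 2022, which is between those dates.
(4) due by February 13, 2022 + 58 days = April 12, 2022; February 24, 2022 is within that limit.
(5) due by February 24, 2022 + 27 days = March 23, 2022; done February 28, 2022 — timely.
(6) the permitted window runs from February 13, 2022 + 20 = March 5, 2022 to February 13, 2022 + 85 = May 9, 2022; done April 2, 2022, which is between those dates.
(7) the permitted window runs from April 2, 2022 + 10 = April 12, 2022 to April 2, 2022 + 30 = May 2, 2022; done May 1, 2022 — within the window.

Yes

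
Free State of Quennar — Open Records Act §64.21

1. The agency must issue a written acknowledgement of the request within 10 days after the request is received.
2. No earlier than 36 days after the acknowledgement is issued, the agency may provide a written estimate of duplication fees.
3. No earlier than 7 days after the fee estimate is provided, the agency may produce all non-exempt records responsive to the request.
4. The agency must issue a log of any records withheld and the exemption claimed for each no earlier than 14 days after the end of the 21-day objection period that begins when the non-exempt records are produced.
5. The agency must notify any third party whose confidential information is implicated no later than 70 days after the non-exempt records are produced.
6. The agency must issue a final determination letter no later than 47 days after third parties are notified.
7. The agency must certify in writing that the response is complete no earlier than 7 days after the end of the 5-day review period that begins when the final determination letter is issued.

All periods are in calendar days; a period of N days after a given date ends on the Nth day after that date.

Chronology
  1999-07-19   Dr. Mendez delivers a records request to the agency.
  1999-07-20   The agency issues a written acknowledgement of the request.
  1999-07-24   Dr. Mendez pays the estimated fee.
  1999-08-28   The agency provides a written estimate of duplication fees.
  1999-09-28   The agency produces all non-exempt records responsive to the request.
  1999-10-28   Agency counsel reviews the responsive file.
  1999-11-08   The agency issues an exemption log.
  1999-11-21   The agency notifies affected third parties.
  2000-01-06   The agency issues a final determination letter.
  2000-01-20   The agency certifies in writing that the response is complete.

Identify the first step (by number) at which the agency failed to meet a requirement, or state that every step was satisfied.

(1) due by 1999-07-19 + 10 days = 1999-07-29; completed 1999-07-20, before the deadline.
(2) permitted from 1999-07-20 + 36 days = 1999-08-25 onward; done 1999-08-28, after the minimum wait.
(3) permitted from 1999-08-28 + 7 days = 1999-09-04 onward; done 1999-09-28, after the minimum wait.
(4) permitted from 1999-10-19 + 14 days = 1999-11-02 onward; done 1999-11-08, after the minimum wait.
(5) due by 1999-09-28 + 70 days = 1999-12-07; completed 1999-11-21, before the deadline.
(6) due by 1999-11-21 + 47 days = 2000-01-07; 2000-01-06 is within that limit.
(7) permitted from 2000-01-11 + 7 days = 2000-01-18 onward; done 2000-01-20, after the minimum wait.

None — every step was satisfied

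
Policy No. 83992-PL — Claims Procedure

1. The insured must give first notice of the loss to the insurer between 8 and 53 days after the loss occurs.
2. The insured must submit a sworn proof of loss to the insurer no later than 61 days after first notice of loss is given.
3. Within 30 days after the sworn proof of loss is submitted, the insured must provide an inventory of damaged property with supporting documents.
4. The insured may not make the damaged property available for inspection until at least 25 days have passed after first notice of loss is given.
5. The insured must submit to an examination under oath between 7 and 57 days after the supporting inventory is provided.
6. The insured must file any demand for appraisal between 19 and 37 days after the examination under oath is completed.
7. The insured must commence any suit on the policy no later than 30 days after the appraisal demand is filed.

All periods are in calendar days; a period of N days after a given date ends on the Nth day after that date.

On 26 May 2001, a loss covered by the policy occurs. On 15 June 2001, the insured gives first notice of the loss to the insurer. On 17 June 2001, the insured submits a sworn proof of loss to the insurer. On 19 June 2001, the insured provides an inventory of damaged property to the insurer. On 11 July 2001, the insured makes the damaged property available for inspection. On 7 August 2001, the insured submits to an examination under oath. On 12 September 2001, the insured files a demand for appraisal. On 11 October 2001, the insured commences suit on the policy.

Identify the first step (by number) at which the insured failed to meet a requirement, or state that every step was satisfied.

Step 1: the window is 8–53 days after 26 May 2001 (when the loss occurs), so 3 June 2001 through 18 July 2001; done 15 June 2001 — within the window.
Step 2: 61 days after 15 June 2001 (when first notice of loss is given) is 15 August 2001; 17 June 2001 is within that limit.
Step 3: 30 days after 17 June 2001 (when the sworn proof of loss is submitted) is 17 July 2001; done 19 June 2001 — timely.
Step 4: the earliest permitted date is 25 days after 15 June 2001 (when first notice of loss is given), i.e. 10 July 2001; done 11 July 2001, after the minimum wait.
Step 5: the window is 7–57 days after 19 June 2001 (when the supporting inventory is provided), so 26 June 2001 through 15 August 2001; done 7 August 2001, which is between those dates.
Step 6: the window is 19–37 days after 7 August 2001 (when the examination under oath is completed), so 26 August 2001 through 13 September 2001; done 12 September 2001, which is between those dates.
Step 7: 30 days after 12 September 2001 (when the appraisal demand is filed) is 12 October 2001; 11 October 2001 is within that limit.

None — every step was satisfied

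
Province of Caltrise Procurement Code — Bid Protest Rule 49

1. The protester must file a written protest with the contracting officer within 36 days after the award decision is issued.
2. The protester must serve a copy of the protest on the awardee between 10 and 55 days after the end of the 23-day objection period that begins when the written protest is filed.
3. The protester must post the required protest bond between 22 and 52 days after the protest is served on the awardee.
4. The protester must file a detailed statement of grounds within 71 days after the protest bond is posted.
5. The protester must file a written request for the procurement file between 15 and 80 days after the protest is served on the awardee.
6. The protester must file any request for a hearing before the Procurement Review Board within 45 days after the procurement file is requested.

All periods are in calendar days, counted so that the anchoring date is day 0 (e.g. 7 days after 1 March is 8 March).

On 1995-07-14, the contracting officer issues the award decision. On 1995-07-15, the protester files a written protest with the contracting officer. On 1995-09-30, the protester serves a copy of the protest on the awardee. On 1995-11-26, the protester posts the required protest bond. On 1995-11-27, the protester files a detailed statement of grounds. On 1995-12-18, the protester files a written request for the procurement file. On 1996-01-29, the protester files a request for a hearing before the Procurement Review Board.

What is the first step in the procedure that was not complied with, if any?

Step 1: 36 days after 1995-07-14 (when the award decision is issued) is 1995-08-19; done 1995-07-15 — timely.
Step 2: the window is 10–55 days after 1995-08-07 (end of the 23-day objection period, which began when the written protest is filed on 1995-07-15), so 1995-08-17 through 1995-10-01; done 1995-09-30, which is between those dates.
Step 3: the window is 22–52 days after 1995-09-30 (when the protest is served on the awardee), so 1995-10-22 through 1995-11-21; done 1995-11-26 — 5 days after the window closed.
That is the first point of non-compliance.

Step 3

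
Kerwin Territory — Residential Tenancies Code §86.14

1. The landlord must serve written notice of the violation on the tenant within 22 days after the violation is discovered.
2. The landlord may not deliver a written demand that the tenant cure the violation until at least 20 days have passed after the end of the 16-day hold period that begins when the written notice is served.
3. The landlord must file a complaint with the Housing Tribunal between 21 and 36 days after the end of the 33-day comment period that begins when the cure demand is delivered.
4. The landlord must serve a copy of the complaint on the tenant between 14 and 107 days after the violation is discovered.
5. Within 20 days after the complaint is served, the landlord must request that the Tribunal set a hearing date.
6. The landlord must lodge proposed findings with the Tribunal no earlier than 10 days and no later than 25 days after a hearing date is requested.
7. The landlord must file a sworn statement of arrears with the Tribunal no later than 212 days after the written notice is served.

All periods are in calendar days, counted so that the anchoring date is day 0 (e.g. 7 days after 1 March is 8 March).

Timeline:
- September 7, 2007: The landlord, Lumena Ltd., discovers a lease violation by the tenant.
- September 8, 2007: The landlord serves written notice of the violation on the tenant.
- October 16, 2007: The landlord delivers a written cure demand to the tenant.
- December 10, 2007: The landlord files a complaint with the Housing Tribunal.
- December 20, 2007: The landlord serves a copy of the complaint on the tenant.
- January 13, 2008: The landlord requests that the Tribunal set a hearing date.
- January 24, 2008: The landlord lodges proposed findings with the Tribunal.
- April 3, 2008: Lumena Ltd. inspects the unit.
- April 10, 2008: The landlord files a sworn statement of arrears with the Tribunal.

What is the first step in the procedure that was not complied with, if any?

(1) due by September 7, 2007 + 22 days = September 29, 2007; completed September 8, 2007, before the deadline.
(2) permitted from September 24, 2007 + 20 days = October 14, 2007 onward; October 16, 2007 is on or after that date.
(3) the permitted window runs from November 18, 2007 + 21 = December 9, 2007 to November 18, 2007 + 36 = December 24, 2007; done December 10, 2007 — within the window.
(4) the permitted window runs from September 7, 2007 + 14 = September 21, 2007 to September 7, 2007 + 107 = December 23, 2007; done December 20, 2007, which is between those dates.
(5) due by December 20, 2007 + 20 days = January 9, 2008; January 13, 2008 misses that deadline by 4 days.
That is the first point of non-compliance.

Step 5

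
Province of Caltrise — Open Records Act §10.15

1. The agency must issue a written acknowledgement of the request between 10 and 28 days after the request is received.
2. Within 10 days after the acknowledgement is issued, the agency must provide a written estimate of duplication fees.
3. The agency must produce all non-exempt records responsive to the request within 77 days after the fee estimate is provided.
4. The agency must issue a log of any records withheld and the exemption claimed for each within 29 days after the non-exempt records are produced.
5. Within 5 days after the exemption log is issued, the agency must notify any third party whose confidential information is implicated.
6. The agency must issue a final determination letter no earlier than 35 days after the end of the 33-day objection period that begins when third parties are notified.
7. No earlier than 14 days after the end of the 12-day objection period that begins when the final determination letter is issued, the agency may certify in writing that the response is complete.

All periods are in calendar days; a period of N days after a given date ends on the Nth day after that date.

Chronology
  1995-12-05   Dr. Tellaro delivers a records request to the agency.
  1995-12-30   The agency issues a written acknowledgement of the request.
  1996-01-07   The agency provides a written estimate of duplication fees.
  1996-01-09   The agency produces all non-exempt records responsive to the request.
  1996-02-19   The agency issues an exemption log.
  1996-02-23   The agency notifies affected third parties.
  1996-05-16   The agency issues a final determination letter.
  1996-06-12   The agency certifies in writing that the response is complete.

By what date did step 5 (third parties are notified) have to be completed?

Step 5 runs from 1996-02-19, when the exemption log is issued. 5 days after 1996-02-19 is 1996-02-24.

1996-02-24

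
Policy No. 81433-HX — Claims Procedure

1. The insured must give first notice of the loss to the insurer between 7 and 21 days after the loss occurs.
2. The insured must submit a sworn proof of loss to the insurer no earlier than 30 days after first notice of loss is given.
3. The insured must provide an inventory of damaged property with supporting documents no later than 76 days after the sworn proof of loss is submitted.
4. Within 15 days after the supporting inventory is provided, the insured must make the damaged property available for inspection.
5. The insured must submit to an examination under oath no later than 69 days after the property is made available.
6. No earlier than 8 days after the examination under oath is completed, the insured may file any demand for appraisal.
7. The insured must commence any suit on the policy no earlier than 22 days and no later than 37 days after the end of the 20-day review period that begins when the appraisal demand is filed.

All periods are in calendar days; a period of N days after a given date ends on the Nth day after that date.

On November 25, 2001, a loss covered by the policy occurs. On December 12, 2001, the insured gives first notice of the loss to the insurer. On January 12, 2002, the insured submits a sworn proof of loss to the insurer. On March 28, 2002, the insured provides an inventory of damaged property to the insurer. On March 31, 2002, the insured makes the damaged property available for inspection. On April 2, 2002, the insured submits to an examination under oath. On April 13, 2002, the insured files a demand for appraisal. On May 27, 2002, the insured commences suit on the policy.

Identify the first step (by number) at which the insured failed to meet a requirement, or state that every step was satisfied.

Step 1 — 7 and 21 days from November 25, 2001 (when the loss occurs) are December 2, 2001 and December 16, 2001 respectively; December 12, 2001 falls inside that range.
Step 2 — must wait 30 days from December 12, 2001 (when first notice of loss is given), so not before January 11, 2002; January 12, 2002 is on or after that date.
Step 3 — counting 76 days from January 12, 2002 (when the sworn proof of loss is submitted) gives a deadline of March 29, 2002; completed March 28, 2002, before the deadline.
Step 4 — counting 15 days from March 28, 2002 (when the supporting inventory is provided) gives a deadline of April 12, 2002; completed March 31, 2002, before the deadline.
Step 5 — counting 69 days from March 31, 2002 (when the property is made available) gives a deadline of June 8, 2002; April 2, 2002 is within that limit.
Step 6 — must wait 8 days from April 2, 2002 (when the examination under oath is completed), so not before April 10, 2002; done April 13, 2002 — permitted.
Step 7 — 22 and 37 days from May 3, 2002 (end of the 20-day review period, which began when the appraisal demand is filed on April 13, 2002) are May 25, 2002 and June 9, 2002 respectively; May 27, 2002 falls inside that range.

None — every step was satisfied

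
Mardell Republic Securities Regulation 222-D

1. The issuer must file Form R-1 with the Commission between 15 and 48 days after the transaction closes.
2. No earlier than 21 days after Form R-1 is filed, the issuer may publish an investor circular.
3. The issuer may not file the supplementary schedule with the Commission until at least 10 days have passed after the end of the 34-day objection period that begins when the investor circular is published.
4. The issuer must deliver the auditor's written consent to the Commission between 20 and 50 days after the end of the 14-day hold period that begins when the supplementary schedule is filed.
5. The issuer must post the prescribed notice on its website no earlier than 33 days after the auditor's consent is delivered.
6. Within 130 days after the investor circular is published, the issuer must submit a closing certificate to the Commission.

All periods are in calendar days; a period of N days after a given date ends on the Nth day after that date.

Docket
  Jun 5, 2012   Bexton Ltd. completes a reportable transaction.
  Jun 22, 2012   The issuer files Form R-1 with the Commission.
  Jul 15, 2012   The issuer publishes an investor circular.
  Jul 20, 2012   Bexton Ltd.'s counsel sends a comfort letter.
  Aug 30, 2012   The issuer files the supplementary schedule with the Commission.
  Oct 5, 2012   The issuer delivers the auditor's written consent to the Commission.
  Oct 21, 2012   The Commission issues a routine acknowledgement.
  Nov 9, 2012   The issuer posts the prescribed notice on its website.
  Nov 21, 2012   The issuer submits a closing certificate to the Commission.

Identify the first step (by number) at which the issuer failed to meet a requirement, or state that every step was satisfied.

Step 1: the window is 15–48 days after Jun 5, 2012 (when the transaction closes), so Jun 20, 2012 through Jul 23, 2012; Jun 22, 2012 falls inside that range.
Step 2: the earliest permitted date is 21 days after Jun 22, 2012 (when Form R-1 is filed), i.e. Jul 13, 2012; done Jul 15, 2012 — permitted.
Step 3: the earliest permitted date is 10 days after Aug 18, 2012 (end of the 34-day objection period, which began when the investor circular is published on Jul 15, 2012), i.e. Aug 28, 2012; Aug 30, 2012 is on or after that date.
Step 4: the window is 20–50 days after Sep 13, 2012 (end of the 14-day hold period, which began when the supplementary schedule is filed on Aug 30, 2012), so Oct 3, 2012 through Nov 2, 2012; Oct 5, 2012 falls inside that range.
Step 5: the earliest permitted date is 33 days after Oct 5, 2012 (when the auditor's consent is delivered), i.e. Nov 7, 2012; Nov 9, 2012 is on or after that date.
Step 6: 130 days after Jul 15, 2012 (when the investor circular is published) is Nov 22, 2012; Nov 21, 2012 is within that limit.

None — every step was satisfied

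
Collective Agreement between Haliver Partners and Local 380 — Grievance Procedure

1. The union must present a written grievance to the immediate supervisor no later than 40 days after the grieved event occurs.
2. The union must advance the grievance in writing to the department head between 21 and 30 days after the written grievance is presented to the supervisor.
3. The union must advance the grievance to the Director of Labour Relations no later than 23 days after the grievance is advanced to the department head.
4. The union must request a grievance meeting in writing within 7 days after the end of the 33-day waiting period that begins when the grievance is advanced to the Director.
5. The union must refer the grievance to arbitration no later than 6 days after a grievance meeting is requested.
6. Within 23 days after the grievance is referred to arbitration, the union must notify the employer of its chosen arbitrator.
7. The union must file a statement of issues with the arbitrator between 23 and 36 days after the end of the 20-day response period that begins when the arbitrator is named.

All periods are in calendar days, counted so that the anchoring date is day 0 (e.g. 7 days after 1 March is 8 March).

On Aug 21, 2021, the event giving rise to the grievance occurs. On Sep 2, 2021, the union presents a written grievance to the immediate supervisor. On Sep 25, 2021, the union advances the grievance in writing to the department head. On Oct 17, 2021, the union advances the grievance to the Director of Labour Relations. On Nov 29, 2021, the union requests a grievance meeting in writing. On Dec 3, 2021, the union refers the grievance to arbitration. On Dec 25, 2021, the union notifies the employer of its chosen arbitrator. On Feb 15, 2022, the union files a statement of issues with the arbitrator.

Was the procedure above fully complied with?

No

Step 1 — counting 40 days from Aug 21, 2021 (when the grieved event occurs) gives a deadline of Sep 30, 2021; Sep 2, 2021 is within that limit.
Step 2 — 21 and 30 days from Sep 2, 2021 (when the written grievance is presented to the supervisor) are Sep 23, 2021 and Oct 2, 2021 respectively; done Sep 25, 2021, which is between those dates.
Step 3 — counting 23 days from Sep 25, 2021 (when the grievance is advanced to the department head) gives a deadline of Oct 18, 2021; done Oct 17, 2021 — timely.
Step 4 — counting 7 days from Nov 19, 2021 (end of the 33-day waiting period, which began when the grievance is advanced to the Director on Oct 17, 2021) gives a deadline of Nov 26, 2021; done Nov 29, 2021 — 3 days late.
That is the first point of non-compliance.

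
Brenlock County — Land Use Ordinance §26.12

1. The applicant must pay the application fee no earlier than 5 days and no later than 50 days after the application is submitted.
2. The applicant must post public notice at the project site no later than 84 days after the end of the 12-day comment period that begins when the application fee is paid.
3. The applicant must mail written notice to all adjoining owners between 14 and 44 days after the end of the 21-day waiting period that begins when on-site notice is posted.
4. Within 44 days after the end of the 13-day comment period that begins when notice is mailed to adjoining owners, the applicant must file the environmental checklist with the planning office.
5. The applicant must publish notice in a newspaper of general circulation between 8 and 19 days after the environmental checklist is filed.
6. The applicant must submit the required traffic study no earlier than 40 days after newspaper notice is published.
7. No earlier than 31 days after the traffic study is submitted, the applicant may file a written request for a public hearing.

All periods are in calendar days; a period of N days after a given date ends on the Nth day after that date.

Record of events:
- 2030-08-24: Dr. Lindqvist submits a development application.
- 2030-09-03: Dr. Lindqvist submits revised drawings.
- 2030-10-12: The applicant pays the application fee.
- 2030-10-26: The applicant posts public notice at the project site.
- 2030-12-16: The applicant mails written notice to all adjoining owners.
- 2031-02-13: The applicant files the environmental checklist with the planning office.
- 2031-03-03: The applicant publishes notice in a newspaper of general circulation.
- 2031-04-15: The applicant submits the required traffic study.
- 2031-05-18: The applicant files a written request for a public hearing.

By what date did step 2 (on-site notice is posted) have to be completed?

The application fee is paid on 2030-10-12; the 12-day comment period therefore ends 2030-10-24, and step 2 runs from that date. 84 days after 2030-10-24 is 2031-01-16.

2031-01-16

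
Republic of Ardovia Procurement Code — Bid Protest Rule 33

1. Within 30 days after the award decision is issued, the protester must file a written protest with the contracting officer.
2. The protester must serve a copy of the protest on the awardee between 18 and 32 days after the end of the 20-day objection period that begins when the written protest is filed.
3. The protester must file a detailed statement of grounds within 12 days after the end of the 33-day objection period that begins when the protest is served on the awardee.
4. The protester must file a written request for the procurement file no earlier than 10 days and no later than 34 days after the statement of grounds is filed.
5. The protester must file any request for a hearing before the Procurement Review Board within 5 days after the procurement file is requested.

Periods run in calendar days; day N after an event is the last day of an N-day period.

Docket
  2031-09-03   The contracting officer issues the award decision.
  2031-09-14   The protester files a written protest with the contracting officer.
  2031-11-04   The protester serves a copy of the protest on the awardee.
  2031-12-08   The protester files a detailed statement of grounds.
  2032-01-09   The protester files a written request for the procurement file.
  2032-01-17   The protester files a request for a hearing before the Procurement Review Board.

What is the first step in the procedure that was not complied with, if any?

Step 1 — counting 30 days from 2031-09-03 (when the award decision is issued) gives a deadline of 2031-10-03; done 2031-09-14 — timely.
Step 2 — 18 and 32 days from 2031-10-04 (end of the 20-day objection period, which began when the written protest is filed on 2031-09-14) are 2031-10-22 and 2031-11-05 respectively; done 2031-11-04 — within the window.
Step 3 — counting 12 days from 2031-12-07 (end of the 33-day objection period, which began when the protest is served on the awardee on 2031-11-04) gives a deadline of 2031-12-19; completed 2031-12-08, before the deadline.
Step 4 — 10 and 34 days from 2031-12-08 (when the statement of grounds is filed) are 2031-12-18 and 2032-01-11 respectively; 2032-01-09 falls inside that range.
Step 5 — counting 5 days from 2032-01-09 (when the procurement file is requested) gives a deadline of 2032-01-14; not done until 2032-01-17, 3 days after the deadline.
That is the first point of non-compliance.

Step 5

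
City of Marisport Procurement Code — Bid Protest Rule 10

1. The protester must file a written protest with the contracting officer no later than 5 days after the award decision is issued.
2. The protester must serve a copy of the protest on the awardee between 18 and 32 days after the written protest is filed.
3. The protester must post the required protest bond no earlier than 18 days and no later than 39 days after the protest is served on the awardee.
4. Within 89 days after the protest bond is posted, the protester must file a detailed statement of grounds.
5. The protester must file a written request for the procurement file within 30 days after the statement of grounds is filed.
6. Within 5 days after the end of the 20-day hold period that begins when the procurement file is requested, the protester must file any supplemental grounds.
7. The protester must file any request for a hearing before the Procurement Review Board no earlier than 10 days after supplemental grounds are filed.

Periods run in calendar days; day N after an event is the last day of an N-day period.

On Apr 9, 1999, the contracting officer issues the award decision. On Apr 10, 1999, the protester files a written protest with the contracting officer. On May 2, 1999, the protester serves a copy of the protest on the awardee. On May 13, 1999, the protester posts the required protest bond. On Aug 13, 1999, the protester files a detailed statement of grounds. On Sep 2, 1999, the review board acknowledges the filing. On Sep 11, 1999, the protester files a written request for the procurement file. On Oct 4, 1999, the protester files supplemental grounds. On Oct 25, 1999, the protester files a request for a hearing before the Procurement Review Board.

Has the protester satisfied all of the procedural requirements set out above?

No

(1) due by Apr 9, 1999 + 5 days = Apr 14, 1999; done Apr 10, 1999 — timely.
(2) the permitted window runs from Apr 10, 1999 + 18 = Apr 28, 1999 to Apr 10, 1999 + 32 = May 12, 1999; done May 2, 1999 — within the window.
(3) the permitted window runs from May 2, 1999 + 18 = May 20, 1999 to May 2, 1999 + 39 = Jun 10, 1999; done May 13, 1999 — 7 days before the window opened.
The procedure was therefore not followed at step 3.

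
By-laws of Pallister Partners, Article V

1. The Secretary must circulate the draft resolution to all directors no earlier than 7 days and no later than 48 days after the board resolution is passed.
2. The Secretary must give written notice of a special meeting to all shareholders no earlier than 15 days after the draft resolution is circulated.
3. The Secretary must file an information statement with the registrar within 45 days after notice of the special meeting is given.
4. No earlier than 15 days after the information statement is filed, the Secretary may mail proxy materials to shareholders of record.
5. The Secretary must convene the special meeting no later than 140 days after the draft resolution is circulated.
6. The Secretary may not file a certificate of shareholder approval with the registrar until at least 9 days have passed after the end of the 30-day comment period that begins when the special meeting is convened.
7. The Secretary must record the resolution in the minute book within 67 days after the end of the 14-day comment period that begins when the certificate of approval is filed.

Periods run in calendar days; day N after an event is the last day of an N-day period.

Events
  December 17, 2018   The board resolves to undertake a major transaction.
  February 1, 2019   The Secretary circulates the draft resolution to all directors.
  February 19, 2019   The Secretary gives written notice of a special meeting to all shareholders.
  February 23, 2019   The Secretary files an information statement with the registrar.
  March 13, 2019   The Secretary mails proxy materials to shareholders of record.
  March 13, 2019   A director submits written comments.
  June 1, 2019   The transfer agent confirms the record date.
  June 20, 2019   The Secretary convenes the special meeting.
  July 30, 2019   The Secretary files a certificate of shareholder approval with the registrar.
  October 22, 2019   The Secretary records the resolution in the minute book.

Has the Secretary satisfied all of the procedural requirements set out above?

No

Step 1: the window is 7–48 days after December 17, 2018 (when the board resolution is passed), so December 24, 2018 through February 3, 2019; done February 1, 2019 — within the window.
Step 2: the earliest permitted date is 15 days after February 1, 2019 (when the draft resolution is circulated), i.e. February 16, 2019; done February 19, 2019, after the minimum wait.
Step 3: 45 days after February 19, 2019 (when notice of the special meeting is given) is April 5, 2019; February 23, 2019 is within that limit.
Step 4: the earliest permitted date is 15 days after February 23, 2019 (when the information statement is filed), i.e. March 10, 2019; done March 13, 2019 — permitted.
Step 5: 140 days after February 1, 2019 (when the draft resolution is circulated) is June 21, 2019; completed June 20, 2019, before the deadline.
Step 6: the earliest permitted date is 9 days after July 20, 2019 (end of the 30-day comment period, which began when the special meeting is convened on June 20, 2019), i.e. July 29, 2019; done July 30, 2019, after the minimum wait.
Step 7: 67 days after August 13, 2019 (end of the 14-day comment period, which began when the certificate of approval is filed on July 30, 2019) is October 19, 2019; done October 22, 2019 — 3 days late.
The analysis stops there.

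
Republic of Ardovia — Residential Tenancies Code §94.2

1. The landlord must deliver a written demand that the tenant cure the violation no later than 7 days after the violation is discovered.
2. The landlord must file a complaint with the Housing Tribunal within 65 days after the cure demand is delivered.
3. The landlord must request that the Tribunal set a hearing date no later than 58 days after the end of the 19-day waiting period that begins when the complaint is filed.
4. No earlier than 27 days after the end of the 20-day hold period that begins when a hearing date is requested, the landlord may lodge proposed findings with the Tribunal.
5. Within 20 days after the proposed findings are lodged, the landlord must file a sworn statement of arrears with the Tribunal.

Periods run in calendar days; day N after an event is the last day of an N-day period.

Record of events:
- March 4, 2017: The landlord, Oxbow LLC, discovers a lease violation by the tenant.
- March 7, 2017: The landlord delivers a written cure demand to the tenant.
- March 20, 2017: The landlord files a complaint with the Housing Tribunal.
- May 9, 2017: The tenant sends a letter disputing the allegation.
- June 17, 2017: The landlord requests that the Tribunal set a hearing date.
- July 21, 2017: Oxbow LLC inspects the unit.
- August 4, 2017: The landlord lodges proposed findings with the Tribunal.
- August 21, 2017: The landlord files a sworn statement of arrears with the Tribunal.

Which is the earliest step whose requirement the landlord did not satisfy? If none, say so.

Step 3

(1) due by March 4, 2017 + 7 days = March 11, 2017; completed March 7, 2017, before the deadline.
(2) due by March 7, 2017 + 65 days = May 11, 2017; done March 20, 2017 — timely.
(3) due by April 8, 2017 + 58 days = June 5, 2017; done June 17, 2017 — 12 days late.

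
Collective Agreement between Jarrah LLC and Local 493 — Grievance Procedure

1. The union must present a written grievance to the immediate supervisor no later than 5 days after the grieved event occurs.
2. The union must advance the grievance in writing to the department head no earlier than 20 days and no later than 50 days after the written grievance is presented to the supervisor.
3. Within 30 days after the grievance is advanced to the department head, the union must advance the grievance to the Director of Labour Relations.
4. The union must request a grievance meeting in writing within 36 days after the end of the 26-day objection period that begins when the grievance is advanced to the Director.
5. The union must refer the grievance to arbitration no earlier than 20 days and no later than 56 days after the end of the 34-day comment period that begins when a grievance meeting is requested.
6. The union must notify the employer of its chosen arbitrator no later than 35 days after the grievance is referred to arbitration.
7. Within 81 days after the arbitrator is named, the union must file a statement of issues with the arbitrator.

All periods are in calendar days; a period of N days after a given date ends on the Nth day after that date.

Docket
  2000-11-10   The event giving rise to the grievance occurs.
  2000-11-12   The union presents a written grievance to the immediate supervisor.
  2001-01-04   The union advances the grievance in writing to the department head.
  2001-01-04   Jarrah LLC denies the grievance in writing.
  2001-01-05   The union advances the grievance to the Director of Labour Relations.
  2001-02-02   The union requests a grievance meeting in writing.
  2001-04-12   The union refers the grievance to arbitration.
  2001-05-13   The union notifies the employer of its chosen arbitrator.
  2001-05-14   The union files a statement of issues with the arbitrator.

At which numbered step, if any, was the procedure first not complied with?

Step 2

(1) due by 2000-11-10 + 5 days = 2000-11-15; 2000-11-12 is within that limit.
(2) the permitted window runs from 2000-11-12 + 20 = 2000-12-02 to 2000-11-12 + 50 = 2001-01-01; done 2001-01-04 — 3 days after the window closed.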